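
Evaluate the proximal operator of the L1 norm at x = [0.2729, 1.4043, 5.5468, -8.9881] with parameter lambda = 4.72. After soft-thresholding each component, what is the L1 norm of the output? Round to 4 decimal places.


Soft-thresholding with lambda = 4.72:
prox(0.2729) = sign(0.2729)*max(|0.2729| - 4.72, 0) = 0.0
prox(1.4043) = sign(1.4043)*max(|1.4043| - 4.72, 0) = 0.0
prox(5.5468) = sign(5.5468)*max(|5.5468| - 4.72, 0) = 0.8268
prox(-8.9881) = sign(-8.9881)*max(|-8.9881| - 4.72, 0) = -4.2681
prox(x) = [0.0, 0.0, 0.8268, -4.2681]
||prox(x)||_1 = 0.0 + 0.0 + 0.8268 + 4.2681 = 5.0949


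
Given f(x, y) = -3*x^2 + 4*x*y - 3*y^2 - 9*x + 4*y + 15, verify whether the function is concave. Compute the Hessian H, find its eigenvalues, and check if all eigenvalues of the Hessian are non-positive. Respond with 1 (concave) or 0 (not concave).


The Hessian of f(x,y) = -3*x^2 + 4*x*y - 3*y^2 - 9*x + 4*y + 15 is:
H = [[-6, 4], [4, -6]]
Trace = -6 - 6 = -12
Determinant = -6*-6 - (4)^2 = 20
Discriminant = (-12)^2 - 4*20 = 64.0
Eigenvalues: lambda_1 = -10.0, lambda_2 = -2.0
The function is concave.

1


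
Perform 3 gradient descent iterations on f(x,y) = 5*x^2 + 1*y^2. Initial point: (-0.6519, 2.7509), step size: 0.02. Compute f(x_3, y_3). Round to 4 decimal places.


Gradient descent on f(x,y) = 5*x^2 + 1*y^2.
Starting point: (-0.6519, 2.7509), alpha = 0.02
Step 1: grad_x = 2*5*-0.6519 = -6.519, grad_y = 2*1*2.7509 = 5.5018
  x_1 = -0.6519 - 0.02*-6.519 = -0.5215
  y_1 = 2.7509 - 0.02*5.5018 = 2.6409
Step 2: grad_x = 2*5*-0.5215 = -5.2152, grad_y = 2*1*2.6409 = 5.2817
  x_2 = -0.5215 - 0.02*-5.2152 = -0.4172
  y_2 = 2.6409 - 0.02*5.2817 = 2.5352
Step 3: grad_x = 2*5*-0.4172 = -4.1722, grad_y = 2*1*2.5352 = 5.0705
  x_3 = -0.4172 - 0.02*-4.1722 = -0.3338
  y_3 = 2.5352 - 0.02*5.0705 = 2.4338
f(-0.3338, 2.4338) = 5*(-0.3338)^2 + 1*2.4338^2 = 6.4805


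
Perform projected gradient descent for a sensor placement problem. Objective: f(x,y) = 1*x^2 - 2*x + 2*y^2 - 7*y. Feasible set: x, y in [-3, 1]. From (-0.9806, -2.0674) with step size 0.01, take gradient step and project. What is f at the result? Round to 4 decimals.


Step 1: Compute gradient at (-0.9806, -2.0674).
grad_x = 2*1*-0.9806 - 2 = -3.9612
grad_y = 2*2*-2.0674 - 7 = -15.2696
Step 2: Gradient step.
x_raw = -0.9806 - 0.01*-3.9612 = -0.941
y_raw = -2.0674 - 0.01*-15.2696 = -1.9147
Step 3: Project onto [-3, 1].
x_proj = clip(-0.941) = -0.941
y_proj = clip(-1.9147) = -1.9147
Step 4: Evaluate f.
f(-0.941, -1.9147) = 23.5025


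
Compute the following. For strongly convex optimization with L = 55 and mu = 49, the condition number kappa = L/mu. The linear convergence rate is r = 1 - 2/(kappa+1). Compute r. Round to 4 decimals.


Step 1: Compute the condition number.
kappa = L/mu = 55/49 = 1.1224
Step 2: Compute the convergence rate.
r = 1 - 2/(kappa + 1) = 1 - 2*mu/(L + mu) = (L - mu)/(L + mu) = 6/104 = 0.0577


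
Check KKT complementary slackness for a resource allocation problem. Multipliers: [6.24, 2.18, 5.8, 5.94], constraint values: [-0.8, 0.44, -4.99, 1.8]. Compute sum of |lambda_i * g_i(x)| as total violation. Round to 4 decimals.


KKT complementary slackness check:
lambda_1 * g_1 = 6.24 * -0.8 = -4.992
lambda_2 * g_2 = 2.18 * 0.44 = 0.9592
lambda_3 * g_3 = 5.8 * -4.99 = -28.942
lambda_4 * g_4 = 5.94 * 1.8 = 10.692
Total violation = 4.992 + 0.9592 + 28.942 + 10.692 = 45.5852


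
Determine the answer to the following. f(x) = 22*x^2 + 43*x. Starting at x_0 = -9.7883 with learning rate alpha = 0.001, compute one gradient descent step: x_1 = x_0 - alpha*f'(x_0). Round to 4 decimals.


We compute the gradient at x_0 and apply the update.
f'(x) = 44*x + 43
f'(-9.7883) = 44*-9.7883 + 43 = -387.6852
x_1 = -9.7883 - 0.001*-387.6852 = -9.4006


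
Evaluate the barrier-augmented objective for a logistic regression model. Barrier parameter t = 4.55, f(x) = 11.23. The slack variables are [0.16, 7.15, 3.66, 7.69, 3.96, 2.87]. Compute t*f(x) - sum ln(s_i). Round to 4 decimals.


Step 1: Compute log-barrier.
ln values: [-1.8326, 1.9671, 1.2975, 2.0399, 1.3762, 1.0543]
phi = -(-1.8326 + 1.9671 + 1.2975 + 2.0399 + 1.3762 + 1.0543) = -5.9025
Step 2: Compute augmented objective.
t*f(x) = 4.55*11.23 = 51.0965
Total = 51.0965 - 5.9025 = 45.194


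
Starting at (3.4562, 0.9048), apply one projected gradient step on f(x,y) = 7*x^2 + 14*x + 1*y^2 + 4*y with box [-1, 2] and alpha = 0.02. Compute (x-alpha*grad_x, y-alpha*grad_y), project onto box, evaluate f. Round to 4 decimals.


Step 1: Compute gradient at (3.4562, 0.9048).
grad_x = 2*7*3.4562 + 14 = 62.3868
grad_y = 2*1*0.9048 + 4 = 5.8096
Step 2: Gradient step.
x_raw = 3.4562 - 0.02*62.3868 = 2.2085
y_raw = 0.9048 - 0.02*5.8096 = 0.7886
Step 3: Project onto [-1, 2].
x_proj = clip(2.2085) = 2.0
y_proj = clip(0.7886) = 0.7886
Step 4: Evaluate f.
f(2.0, 0.7886) = 59.7763


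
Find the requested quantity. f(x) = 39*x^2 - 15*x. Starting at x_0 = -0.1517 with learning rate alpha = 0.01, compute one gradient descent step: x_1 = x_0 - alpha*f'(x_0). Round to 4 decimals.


We compute the gradient at x_0 and apply the update.
f'(x) = 78*x - 15
f'(-0.1517) = 78*-0.1517 - 15 = -26.8326
x_1 = -0.1517 - 0.01*-26.8326 = 0.1166


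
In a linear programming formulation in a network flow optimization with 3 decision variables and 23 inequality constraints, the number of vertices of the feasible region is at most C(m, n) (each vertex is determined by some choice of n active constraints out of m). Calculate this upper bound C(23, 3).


Each vertex corresponds to some choice of n active constraints out of m, so the number of vertices is at most C(m, n) = m! / (n!(m-n)!).
m = 23, n = 3
Numerator: 23 * 22 * 21
Denominator: 3! = 6
C(23, 3) = 1771


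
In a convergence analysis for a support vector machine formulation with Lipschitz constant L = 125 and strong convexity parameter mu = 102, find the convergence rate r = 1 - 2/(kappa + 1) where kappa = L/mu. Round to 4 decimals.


Step 1: Compute the condition number.
kappa = L/mu = 125/102 = 1.2255
Step 2: Compute the convergence rate.
r = 1 - 2/(kappa + 1) = 1 - 2*mu/(L + mu) = (L - mu)/(L + mu) = 23/227 = 0.1013


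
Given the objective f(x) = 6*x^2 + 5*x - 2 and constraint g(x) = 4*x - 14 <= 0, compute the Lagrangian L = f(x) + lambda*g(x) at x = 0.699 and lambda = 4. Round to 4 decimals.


Step 1: Evaluate f(x).
f(0.699) = 6*0.699^2 + 5*0.699 - 2 = 4.4266
Step 2: Evaluate g(x).
g(0.699) = 4*0.699 - 14 = -11.204
Step 3: Compute Lagrangian.
L = 4.4266 + 4*-11.204 = -40.3894


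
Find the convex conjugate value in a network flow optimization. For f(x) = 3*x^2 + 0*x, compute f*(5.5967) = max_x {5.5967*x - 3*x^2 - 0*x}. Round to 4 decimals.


f*(y) = sup_x {y*x - a*x^2 - b*x} = sup_x {(y-b)*x - a*x^2}
FOC: (y - b) - 2a*x = 0 => x* = (y - b)/(2a)
x* = (5.5967 - 0)/(2*3) = 0.9328
f*(5.5967) = (y-b)^2/(4a) = (5.5967 - 0)^2/(4*3)
= 31.3231/12 = 2.6103


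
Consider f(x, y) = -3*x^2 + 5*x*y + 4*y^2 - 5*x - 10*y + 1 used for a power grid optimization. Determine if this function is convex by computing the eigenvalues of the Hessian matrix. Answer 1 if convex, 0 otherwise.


The Hessian of f(x,y) = -3*x^2 + 5*x*y + 4*y^2 - 5*x - 10*y + 1 is:
H = [[-6, 5], [5, 8]]
Trace = -6 + 8 = 2
Determinant = -6*8 - (5)^2 = -73
Discriminant = (2)^2 - 4*-73 = 296.0
Eigenvalues: lambda_1 = -7.6023, lambda_2 = 9.6023
The function is not convex.

0


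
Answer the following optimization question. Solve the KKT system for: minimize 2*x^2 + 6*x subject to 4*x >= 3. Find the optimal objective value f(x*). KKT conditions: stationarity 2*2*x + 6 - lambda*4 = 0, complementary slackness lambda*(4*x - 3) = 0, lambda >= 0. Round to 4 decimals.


Step 1: Try lambda = 0 (constraint inactive).
x_unc = -6/(2*2) = -1.5
Check: 4*-1.5 = -6.0 < 3 -- violated!
Step 2: Constraint must be active: 4*x = 3
x* = 3/4 = 0.75
lambda = (2*2*0.75 + 6)/4 = 2.25
Step 3: Compute optimal value.
f(x*) = 2*0.75^2 + 6*0.75 = 5.625


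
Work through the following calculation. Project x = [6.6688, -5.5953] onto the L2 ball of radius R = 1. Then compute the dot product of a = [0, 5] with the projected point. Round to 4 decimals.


Step 1: Compute ||x|| (intermediates to 6 decimals).
||x|| = sqrt(6.6688^2 + (-5.5953)^2) = 8.705187
Step 2: Project.
Since ||x|| > R, scale = R/||x|| = 1/8.705187 = 0.114874, proj(x) = scale * x
proj(x) = [0.766072, -0.642754]
Step 3: Dot product.
a^T * proj(x) = 0*0.766072 + 5*(-0.642754) = -3.2138


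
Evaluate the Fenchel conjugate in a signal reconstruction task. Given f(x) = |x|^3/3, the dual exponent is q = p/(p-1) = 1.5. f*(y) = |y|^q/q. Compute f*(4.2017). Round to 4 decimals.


The conjugate exponent q satisfies 1/p + 1/q = 1.
p = 3, so q = 3/(3 - 1) = 1.5
|y|^q = 4.2017^1.5 = 8.6127
f*(4.2017) = 8.6127 / 1.5 = 5.7418


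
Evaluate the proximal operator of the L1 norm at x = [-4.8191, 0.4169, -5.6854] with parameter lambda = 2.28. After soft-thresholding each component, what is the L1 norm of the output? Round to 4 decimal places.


Soft-thresholding with lambda = 2.28:
prox(-4.8191) = sign(-4.8191)*max(|-4.8191| - 2.28, 0) = -2.5391
prox(0.4169) = sign(0.4169)*max(|0.4169| - 2.28, 0) = 0.0
prox(-5.6854) = sign(-5.6854)*max(|-5.6854| - 2.28, 0) = -3.4054
prox(x) = [-2.5391, 0.0, -3.4054]
||prox(x)||_1 = 2.5391 + 0.0 + 3.4054 = 5.9445


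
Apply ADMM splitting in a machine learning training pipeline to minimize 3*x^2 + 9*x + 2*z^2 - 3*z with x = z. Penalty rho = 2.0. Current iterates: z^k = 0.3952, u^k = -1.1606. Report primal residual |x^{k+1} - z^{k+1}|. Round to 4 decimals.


ADMM iteration with rho = 2.0, z^k = 0.3952, u^k = -1.1606
Step 1: x-update.
Minimize 3*x^2 + 9*x + (2.0/2)*(x - 0.3952 - 1.1606)^2
FOC: (2*3 + 2.0)*x = -9 + 2.0*(0.3952 + 1.1606)
x^{k+1} = -0.7361
Step 2: z-update.
Minimize 2*z^2 - 3*z + (2.0/2)*(-0.7361 - z - 1.1606)^2
FOC: (2*2 + 2.0)*z = 3 + 2.0*(-0.7361 - 1.1606)
z^{k+1} = -0.1322
Step 3: u-update.
u^{k+1} = -1.1606 - 0.7361 + 0.1322 = -1.7644
Step 4: Primal residual = |-0.7361 + 0.1322| = 0.6038


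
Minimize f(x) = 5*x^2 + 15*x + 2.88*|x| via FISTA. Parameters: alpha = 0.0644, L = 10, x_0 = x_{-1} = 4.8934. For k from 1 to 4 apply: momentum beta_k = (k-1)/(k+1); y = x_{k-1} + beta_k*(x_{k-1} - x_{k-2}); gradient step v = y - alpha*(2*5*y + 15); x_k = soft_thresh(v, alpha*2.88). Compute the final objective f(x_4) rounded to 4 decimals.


FISTA on f(x) = 5*x^2 + 15*x + 2.88*|x|
L = 10, alpha = 0.0644
Iteration 1: beta = 0.0, y = 4.8934 + 0.0*(4.8934 - 4.8934) = 4.8934
  grad(y) = 63.934, v = y - alpha*grad = 0.7761
  prox(v) = soft_thresh(0.7761, 0.1855) = 0.5906
Iteration 2: beta = 0.3333, y = 0.5906 + 0.3333*(0.5906 - 4.8934) = -0.8437
  grad(y) = 6.563, v = y - alpha*grad = -1.2664
  prox(v) = soft_thresh(-1.2664, 0.1855) = -1.0809
Iteration 3: beta = 0.5, y = -1.0809 + 0.5*(-1.0809 - 0.5906) = -1.9166
  grad(y) = -4.1661, v = y - alpha*grad = -1.6483
  prox(v) = soft_thresh(-1.6483, 0.1855) = -1.4628
Iteration 4: beta = 0.6, y = -1.4628 + 0.6*(-1.4628 + 1.0809) = -1.692
  grad(y) = -1.9202, v = y - alpha*grad = -1.5684
  prox(v) = soft_thresh(-1.5684, 0.1855) = -1.3829
f(x_4) = 5*(-1.3829)^2 + 15*(-1.3829) + 2.88*|-1.3829| = -7.1987


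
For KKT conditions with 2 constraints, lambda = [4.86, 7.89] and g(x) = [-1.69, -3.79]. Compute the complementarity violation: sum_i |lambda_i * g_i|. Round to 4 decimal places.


KKT complementary slackness check:
lambda_1 * g_1 = 4.86 * -1.69 = -8.2134
lambda_2 * g_2 = 7.89 * -3.79 = -29.9031
Total violation = 8.2134 + 29.9031 = 38.1165


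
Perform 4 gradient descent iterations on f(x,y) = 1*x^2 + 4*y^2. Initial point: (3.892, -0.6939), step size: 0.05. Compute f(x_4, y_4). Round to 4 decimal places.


Gradient descent on f(x,y) = 1*x^2 + 4*y^2.
Starting point: (3.892, -0.6939), alpha = 0.05
Step 1: grad_x = 2*1*3.892 = 7.784, grad_y = 2*4*-0.6939 = -5.5512
  x_1 = 3.892 - 0.05*7.784 = 3.5028
  y_1 = -0.6939 - 0.05*-5.5512 = -0.4163
Step 2: grad_x = 2*1*3.5028 = 7.0056, grad_y = 2*4*-0.4163 = -3.3307
  x_2 = 3.5028 - 0.05*7.0056 = 3.1525
  y_2 = -0.4163 - 0.05*-3.3307 = -0.2498
Step 3: grad_x = 2*1*3.1525 = 6.305, grad_y = 2*4*-0.2498 = -1.9984
  x_3 = 3.1525 - 0.05*6.305 = 2.8373
  y_3 = -0.2498 - 0.05*-1.9984 = -0.1499
Step 4: grad_x = 2*1*2.8373 = 5.6745, grad_y = 2*4*-0.1499 = -1.1991
  x_4 = 2.8373 - 0.05*5.6745 = 2.5535
  y_4 = -0.1499 - 0.05*-1.1991 = -0.0899
f(2.5535, -0.0899) = 1*2.5535^2 + 4*(-0.0899)^2 = 6.5529


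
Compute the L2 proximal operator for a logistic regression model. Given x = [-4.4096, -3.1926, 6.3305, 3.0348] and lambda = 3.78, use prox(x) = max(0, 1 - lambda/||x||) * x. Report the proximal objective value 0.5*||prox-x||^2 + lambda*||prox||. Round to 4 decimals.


Step 1: Compute ||x||.
||x|| = 8.8838
Step 2: Compute scaling factor.
scale = max(0, 1 - 3.78/8.8838) = 0.5745
Step 3: prox(x) = [-2.5334, -1.8342, 3.6369, 1.7435]
||prox(x)|| = 5.1038
Step 4: Proximal objective.
0.5*||prox-x||^2 = 7.1442
lambda*||prox|| = 19.2924
Total = 26.4367


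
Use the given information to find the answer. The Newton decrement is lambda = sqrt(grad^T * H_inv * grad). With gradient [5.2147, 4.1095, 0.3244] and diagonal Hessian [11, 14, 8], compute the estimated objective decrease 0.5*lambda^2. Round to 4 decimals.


Step 1: H is diagonal, so H^(-1) * g = [0.4741, 0.2935, 0.0406].
Step 2: g^T H^(-1) g = sum_i g_i^2 / H_ii
  = (5.2147)^2/11 + (4.1095)^2/14 + (0.3244)^2/8
  = 2.4721 + 1.2063 + 0.0132 = 3.6915
Step 3: Objective decrease = 0.5 * g^T H^(-1) g = 1.8458


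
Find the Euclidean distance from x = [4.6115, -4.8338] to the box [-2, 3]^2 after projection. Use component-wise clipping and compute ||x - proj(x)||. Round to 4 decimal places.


Project each component onto [-2, 3].
clip(4.6115) = 3.0, clip(-4.8338) = -2.0
Projection = [3.0, -2.0]
Squared diffs: [2.5969, 8.0304]
Distance = sqrt(10.6273) = 3.26


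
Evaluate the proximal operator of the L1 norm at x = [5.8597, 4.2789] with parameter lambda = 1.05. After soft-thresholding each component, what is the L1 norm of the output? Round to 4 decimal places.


Soft-thresholding with lambda = 1.05:
prox(5.8597) = sign(5.8597)*max(|5.8597| - 1.05, 0) = 4.8097
prox(4.2789) = sign(4.2789)*max(|4.2789| - 1.05, 0) = 3.2289
prox(x) = [4.8097, 3.2289]
||prox(x)||_1 = 4.8097 + 3.2289 = 8.0386


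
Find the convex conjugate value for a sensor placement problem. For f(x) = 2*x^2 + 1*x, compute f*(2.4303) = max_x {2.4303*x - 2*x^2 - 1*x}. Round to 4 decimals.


f*(y) = sup_x {y*x - a*x^2 - b*x} = sup_x {(y-b)*x - a*x^2}
FOC: (y - b) - 2a*x = 0 => x* = (y - b)/(2a)
x* = (2.4303 - 1)/(2*2) = 0.3576
f*(2.4303) = (y-b)^2/(4a) = (2.4303 - 1)^2/(4*2)
= 2.0458/8 = 0.2557


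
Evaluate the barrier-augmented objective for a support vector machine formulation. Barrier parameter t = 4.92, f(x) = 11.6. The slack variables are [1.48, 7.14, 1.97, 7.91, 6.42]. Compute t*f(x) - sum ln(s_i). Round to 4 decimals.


Step 1: Compute log-barrier.
ln values: [0.392, 1.9657, 0.678, 2.0681, 1.8594]
phi = -(0.392 + 1.9657 + 0.678 + 2.0681 + 1.8594) = -6.9633
Step 2: Compute augmented objective.
t*f(x) = 4.92*11.6 = 57.072
Total = 57.072 - 6.9633 = 50.1087


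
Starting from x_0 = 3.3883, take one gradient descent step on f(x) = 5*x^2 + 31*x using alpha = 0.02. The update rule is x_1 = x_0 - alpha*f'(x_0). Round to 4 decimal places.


We compute the gradient at x_0 and apply the update.
f'(x) = 10*x + 31
f'(3.3883) = 10*3.3883 + 31 = 64.883
x_1 = 3.3883 - 0.02*64.883 = 2.0906


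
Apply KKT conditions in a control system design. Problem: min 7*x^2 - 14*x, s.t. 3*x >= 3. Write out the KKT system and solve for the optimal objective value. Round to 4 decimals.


Step 1: Try lambda = 0 (constraint inactive).
Stationarity: 2*7*x - 14 = 0
x* = 14/(2*7) = 1.0
Check constraint: 3*1.0 = 3.0 >= 3 -- satisfied.
Step 2: Compute optimal value.
f(x*) = 7*1.0^2 - 14*1.0 = -7.0


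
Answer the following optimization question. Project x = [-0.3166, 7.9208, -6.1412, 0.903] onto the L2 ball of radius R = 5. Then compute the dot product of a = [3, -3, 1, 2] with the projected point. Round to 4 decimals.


Step 1: Compute ||x|| (intermediates to 6 decimals).
||x|| = sqrt((-0.3166)^2 + 7.9208^2 + (-6.1412)^2 + 0.903^2) = 10.06822
Step 2: Project.
Since ||x|| > R, scale = R/||x|| = 5/10.06822 = 0.496612, proj(x) = scale * x
proj(x) = [-0.157227, 3.933564, -3.049794, 0.448441]
Step 3: Dot product.
a^T * proj(x) = 3*(-0.157227) - 3*3.933564 + 1*(-3.049794) + 2*0.448441 = -14.4253


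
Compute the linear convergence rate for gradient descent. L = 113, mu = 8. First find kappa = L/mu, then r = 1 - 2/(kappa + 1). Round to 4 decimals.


Step 1: Compute the condition number.
kappa = L/mu = 113/8 = 14.125
Step 2: Compute the convergence rate.
r = 1 - 2/(kappa + 1) = 1 - 2*mu/(L + mu) = (L - mu)/(L + mu) = 105/121 = 0.8678


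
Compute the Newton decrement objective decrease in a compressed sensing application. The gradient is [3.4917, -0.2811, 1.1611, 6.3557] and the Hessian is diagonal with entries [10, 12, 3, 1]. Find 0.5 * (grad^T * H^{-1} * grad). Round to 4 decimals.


Step 1: H is diagonal, so H^(-1) * g = [0.3492, -0.0234, 0.387, 6.3557].
Step 2: g^T H^(-1) g = sum_i g_i^2 / H_ii
  = (3.4917)^2/10 + (-0.2811)^2/12 + (1.1611)^2/3 + (6.3557)^2/1
  = 1.2192 + 0.0066 + 0.4494 + 40.3949 = 42.0701
Step 3: Objective decrease = 0.5 * g^T H^(-1) g = 21.035


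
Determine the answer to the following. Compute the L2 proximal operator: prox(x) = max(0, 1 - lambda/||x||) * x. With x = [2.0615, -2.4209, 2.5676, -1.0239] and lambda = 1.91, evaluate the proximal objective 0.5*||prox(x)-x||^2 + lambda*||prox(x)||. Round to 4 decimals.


Step 1: Compute ||x||.
||x|| = 4.2133
Step 2: Compute scaling factor.
scale = max(0, 1 - 1.91/4.2133) = 0.5467
Step 3: prox(x) = [1.127, -1.3234, 1.4036, -0.5597]
||prox(x)|| = 2.3033
Step 4: Proximal objective.
0.5*||prox-x||^2 = 1.8241
lambda*||prox|| = 4.3993
Total = 6.2233


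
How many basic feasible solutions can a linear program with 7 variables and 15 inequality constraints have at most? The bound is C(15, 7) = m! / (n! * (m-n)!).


Each vertex corresponds to some choice of n active constraints out of m, so the number of vertices is at most C(m, n) = m! / (n!(m-n)!).
m = 15, n = 7
Numerator: 15 * 14 * 13 * 12 * 11 * 10 * 9
Denominator: 7! = 5040
C(15, 7) = 6435


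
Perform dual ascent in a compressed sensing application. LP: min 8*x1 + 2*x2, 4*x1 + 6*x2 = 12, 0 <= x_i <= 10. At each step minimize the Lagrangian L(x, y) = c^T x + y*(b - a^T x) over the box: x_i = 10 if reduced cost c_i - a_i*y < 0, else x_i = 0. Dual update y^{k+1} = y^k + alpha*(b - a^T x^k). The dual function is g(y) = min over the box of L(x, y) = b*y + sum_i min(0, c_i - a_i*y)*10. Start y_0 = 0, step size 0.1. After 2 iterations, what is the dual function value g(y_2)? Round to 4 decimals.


Dual ascent for LP: min 8*x1 + 2*x2, 4*x1 + 6*x2 = 12, 0 <= x_i <= 10
Step 1: y^k = 0.0, reduced costs: (8.0, 2.0)
  x^k = (0.0, 0.0), subgradient = b - a^T x = 12.0
  y^{k+1} = 0.0 + 0.1*12.0 = 1.2
Step 2: y^k = 1.2, reduced costs: (3.2, -5.2)
  x^k = (0.0, 10.0), subgradient = b - a^T x = -48.0
  y^{k+1} = 1.2 + 0.1*-48.0 = -3.6
Dual objective at y_2 = -3.6: reduced costs (22.4, 23.6), box minimizer x = (0.0, 0.0)
g(y_2) = b*y + (c1 - a1*y)*x1 + (c2 - a2*y)*x2 = 12*(-3.6) + 22.4*0.0 + 23.6*0.0 = -43.2 + 0.0 + 0.0 = -43.2


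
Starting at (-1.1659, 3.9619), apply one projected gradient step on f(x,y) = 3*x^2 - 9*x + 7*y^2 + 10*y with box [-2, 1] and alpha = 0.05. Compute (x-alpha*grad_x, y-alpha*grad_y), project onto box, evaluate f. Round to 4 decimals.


Step 1: Compute gradient at (-1.1659, 3.9619).
grad_x = 2*3*-1.1659 - 9 = -15.9954
grad_y = 2*7*3.9619 + 10 = 65.4666
Step 2: Gradient step.
x_raw = -1.1659 - 0.05*-15.9954 = -0.3661
y_raw = 3.9619 - 0.05*65.4666 = 0.6886
Step 3: Project onto [-2, 1].
x_proj = clip(-0.3661) = -0.3661
y_proj = clip(0.6886) = 0.6886
Step 4: Evaluate f.
f(-0.3661, 0.6886) = 13.9019


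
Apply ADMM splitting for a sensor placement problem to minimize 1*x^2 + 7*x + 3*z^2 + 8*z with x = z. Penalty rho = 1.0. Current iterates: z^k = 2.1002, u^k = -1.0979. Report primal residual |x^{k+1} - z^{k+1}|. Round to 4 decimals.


ADMM iteration with rho = 1.0, z^k = 2.1002, u^k = -1.0979
Step 1: x-update.
Minimize 1*x^2 + 7*x + (1.0/2)*(x - 2.1002 - 1.0979)^2
FOC: (2*1 + 1.0)*x = -7 + 1.0*(2.1002 + 1.0979)
x^{k+1} = -1.2673
Step 2: z-update.
Minimize 3*z^2 + 8*z + (1.0/2)*(-1.2673 - z - 1.0979)^2
FOC: (2*3 + 1.0)*z = -8 + 1.0*(-1.2673 - 1.0979)
z^{k+1} = -1.4807
Step 3: u-update.
u^{k+1} = -1.0979 - 1.2673 + 1.4807 = -0.8845
Step 4: Primal residual = |-1.2673 + 1.4807| = 0.2134


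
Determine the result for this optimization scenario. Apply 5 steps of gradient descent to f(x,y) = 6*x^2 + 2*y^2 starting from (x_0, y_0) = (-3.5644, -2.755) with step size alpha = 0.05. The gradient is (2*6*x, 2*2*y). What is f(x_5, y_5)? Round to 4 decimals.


Gradient descent on f(x,y) = 6*x^2 + 2*y^2.
Starting point: (-3.5644, -2.755), alpha = 0.05
Step 1: grad_x = 2*6*-3.5644 = -42.7728, grad_y = 2*2*-2.755 = -11.02
  x_1 = -3.5644 - 0.05*-42.7728 = -1.4258
  y_1 = -2.755 - 0.05*-11.02 = -2.204
Step 2: grad_x = 2*6*-1.4258 = -17.1091, grad_y = 2*2*-2.204 = -8.816
  x_2 = -1.4258 - 0.05*-17.1091 = -0.5703
  y_2 = -2.204 - 0.05*-8.816 = -1.7632
Step 3: grad_x = 2*6*-0.5703 = -6.8436, grad_y = 2*2*-1.7632 = -7.0528
  x_3 = -0.5703 - 0.05*-6.8436 = -0.2281
  y_3 = -1.7632 - 0.05*-7.0528 = -1.4106
Step 4: grad_x = 2*6*-0.2281 = -2.7375, grad_y = 2*2*-1.4106 = -5.6422
  x_4 = -0.2281 - 0.05*-2.7375 = -0.0912
  y_4 = -1.4106 - 0.05*-5.6422 = -1.1284
Step 5: grad_x = 2*6*-0.0912 = -1.095, grad_y = 2*2*-1.1284 = -4.5138
  x_5 = -0.0912 - 0.05*-1.095 = -0.0365
  y_5 = -1.1284 - 0.05*-4.5138 = -0.9028
f(-0.0365, -0.9028) = 6*(-0.0365)^2 + 2*(-0.9028)^2 = 1.6379


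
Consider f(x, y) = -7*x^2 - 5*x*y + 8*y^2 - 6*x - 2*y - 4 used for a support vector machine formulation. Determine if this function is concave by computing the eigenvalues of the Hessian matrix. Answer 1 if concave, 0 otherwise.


The Hessian of f(x,y) = -7*x^2 - 5*x*y + 8*y^2 - 6*x - 2*y - 4 is:
H = [[-14, -5], [-5, 16]]
Trace = -14 + 16 = 2
Determinant = -14*16 - (-5)^2 = -249
Discriminant = (2)^2 - 4*-249 = 1000.0
Eigenvalues: lambda_1 = -14.8114, lambda_2 = 16.8114
The function is not concave.

0


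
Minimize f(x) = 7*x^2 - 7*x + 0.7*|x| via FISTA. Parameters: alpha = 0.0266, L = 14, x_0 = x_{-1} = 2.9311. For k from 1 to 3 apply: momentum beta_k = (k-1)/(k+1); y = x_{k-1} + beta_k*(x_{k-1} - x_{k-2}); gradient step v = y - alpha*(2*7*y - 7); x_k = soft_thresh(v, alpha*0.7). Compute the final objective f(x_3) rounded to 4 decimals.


FISTA on f(x) = 7*x^2 - 7*x + 0.7*|x|
L = 14, alpha = 0.0266
Iteration 1: beta = 0.0, y = 2.9311 + 0.0*(2.9311 - 2.9311) = 2.9311
  grad(y) = 34.0354, v = y - alpha*grad = 2.0258
  prox(v) = soft_thresh(2.0258, 0.0186) = 2.0071
Iteration 2: beta = 0.3333, y = 2.0071 + 0.3333*(2.0071 - 2.9311) = 1.6992
  grad(y) = 16.7881, v = y - alpha*grad = 1.2526
  prox(v) = soft_thresh(1.2526, 0.0186) = 1.234
Iteration 3: beta = 0.5, y = 1.234 + 0.5*(1.234 - 2.0071) = 0.8474
  grad(y) = 4.8633, v = y - alpha*grad = 0.718
  prox(v) = soft_thresh(0.718, 0.0186) = 0.6994
f(x_3) = 7*0.6994^2 - 7*0.6994 + 0.7*|0.6994| = -0.9821


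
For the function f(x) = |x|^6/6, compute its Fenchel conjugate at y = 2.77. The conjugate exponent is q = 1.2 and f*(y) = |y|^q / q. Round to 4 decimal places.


The conjugate exponent q satisfies 1/p + 1/q = 1.
p = 6, so q = 6/(6 - 1) = 1.2
|y|^q = 2.77^1.2 = 3.3961
f*(2.77) = 3.3961 / 1.2 = 2.8301


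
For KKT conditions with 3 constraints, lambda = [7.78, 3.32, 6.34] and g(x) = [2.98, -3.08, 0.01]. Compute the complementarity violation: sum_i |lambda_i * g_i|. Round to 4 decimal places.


KKT complementary slackness check:
lambda_1 * g_1 = 7.78 * 2.98 = 23.1844
lambda_2 * g_2 = 3.32 * -3.08 = -10.2256
lambda_3 * g_3 = 6.34 * 0.01 = 0.0634
Total violation = 23.1844 + 10.2256 + 0.0634 = 33.4734


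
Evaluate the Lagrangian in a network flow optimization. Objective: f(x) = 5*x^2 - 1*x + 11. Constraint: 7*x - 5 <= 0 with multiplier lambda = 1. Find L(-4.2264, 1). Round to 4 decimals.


Step 1: Evaluate f(x).
f(-4.2264) = 5*(-4.2264)^2 - 1*(-4.2264) + 11 = 104.5387
Step 2: Evaluate g(x).
g(-4.2264) = 7*-4.2264 - 5 = -34.5848
Step 3: Compute Lagrangian.
L = 104.5387 + 1*-34.5848 = 69.9539


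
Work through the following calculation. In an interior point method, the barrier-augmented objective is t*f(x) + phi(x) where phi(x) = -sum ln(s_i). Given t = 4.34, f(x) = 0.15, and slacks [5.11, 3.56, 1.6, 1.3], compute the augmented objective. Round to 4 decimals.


Step 1: Compute log-barrier.
ln values: [1.6312, 1.2698, 0.47, 0.2624]
phi = -(1.6312 + 1.2698 + 0.47 + 0.2624) = -3.6333
Step 2: Compute augmented objective.
t*f(x) = 4.34*0.15 = 0.651
Total = 0.651 - 3.6333 = -2.9823


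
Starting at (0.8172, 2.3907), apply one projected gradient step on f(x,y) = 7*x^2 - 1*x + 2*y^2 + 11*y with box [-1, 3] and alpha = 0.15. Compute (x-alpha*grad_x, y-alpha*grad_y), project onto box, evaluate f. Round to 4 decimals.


Step 1: Compute gradient at (0.8172, 2.3907).
grad_x = 2*7*0.8172 - 1 = 10.4408
grad_y = 2*2*2.3907 + 11 = 20.5628
Step 2: Gradient step.
x_raw = 0.8172 - 0.15*10.4408 = -0.7489
y_raw = 2.3907 - 0.15*20.5628 = -0.6937
Step 3: Project onto [-1, 3].
x_proj = clip(-0.7489) = -0.7489
y_proj = clip(-0.6937) = -0.6937
Step 4: Evaluate f.
f(-0.7489, -0.6937) = -1.9933


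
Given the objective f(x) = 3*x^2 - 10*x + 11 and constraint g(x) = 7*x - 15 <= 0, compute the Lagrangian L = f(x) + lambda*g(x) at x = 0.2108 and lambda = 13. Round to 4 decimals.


Step 1: Evaluate f(x).
f(0.2108) = 3*0.2108^2 - 10*0.2108 + 11 = 9.0253
Step 2: Evaluate g(x).
g(0.2108) = 7*0.2108 - 15 = -13.5244
Step 3: Compute Lagrangian.
L = 9.0253 + 13*-13.5244 = -166.7919


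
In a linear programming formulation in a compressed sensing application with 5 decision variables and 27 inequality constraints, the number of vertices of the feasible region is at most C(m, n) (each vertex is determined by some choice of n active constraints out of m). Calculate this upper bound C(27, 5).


Each vertex corresponds to some choice of n active constraints out of m, so the number of vertices is at most C(m, n) = m! / (n!(m-n)!).
m = 27, n = 5
Numerator: 27 * 26 * 25 * 24 * 23
Denominator: 5! = 120
C(27, 5) = 80730


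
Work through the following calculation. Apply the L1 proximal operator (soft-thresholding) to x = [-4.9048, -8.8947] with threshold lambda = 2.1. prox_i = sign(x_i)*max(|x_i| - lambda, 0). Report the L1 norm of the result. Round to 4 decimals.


Soft-thresholding with lambda = 2.1:
prox(-4.9048) = sign(-4.9048)*max(|-4.9048| - 2.1, 0) = -2.8048
prox(-8.8947) = sign(-8.8947)*max(|-8.8947| - 2.1, 0) = -6.7947
prox(x) = [-2.8048, -6.7947]
||prox(x)||_1 = 2.8048 + 6.7947 = 9.5995


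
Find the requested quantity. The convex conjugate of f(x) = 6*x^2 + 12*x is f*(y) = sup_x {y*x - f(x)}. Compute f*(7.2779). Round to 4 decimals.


f*(y) = sup_x {y*x - a*x^2 - b*x} = sup_x {(y-b)*x - a*x^2}
FOC: (y - b) - 2a*x = 0 => x* = (y - b)/(2a)
x* = (7.2779 - 12)/(2*6) = -0.3935
f*(7.2779) = (y-b)^2/(4a) = (7.2779 - 12)^2/(4*6)
= 22.2982/24 = 0.9291


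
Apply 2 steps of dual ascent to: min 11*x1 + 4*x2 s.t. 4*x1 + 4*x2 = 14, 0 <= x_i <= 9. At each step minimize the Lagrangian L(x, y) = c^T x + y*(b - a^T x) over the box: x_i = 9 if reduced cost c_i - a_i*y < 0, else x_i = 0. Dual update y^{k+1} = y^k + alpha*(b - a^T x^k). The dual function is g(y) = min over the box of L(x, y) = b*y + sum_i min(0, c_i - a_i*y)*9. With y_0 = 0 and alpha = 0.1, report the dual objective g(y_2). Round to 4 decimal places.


Dual ascent for LP: min 11*x1 + 4*x2, 4*x1 + 4*x2 = 14, 0 <= x_i <= 9
Step 1: y^k = 0.0, reduced costs: (11.0, 4.0)
  x^k = (0.0, 0.0), subgradient = b - a^T x = 14.0
  y^{k+1} = 0.0 + 0.1*14.0 = 1.4
Step 2: y^k = 1.4, reduced costs: (5.4, -1.6)
  x^k = (0.0, 9.0), subgradient = b - a^T x = -22.0
  y^{k+1} = 1.4 + 0.1*-22.0 = -0.8
Dual objective at y_2 = -0.8: reduced costs (14.2, 7.2), box minimizer x = (0.0, 0.0)
g(y_2) = b*y + (c1 - a1*y)*x1 + (c2 - a2*y)*x2 = 14*(-0.8) + 14.2*0.0 + 7.2*0.0 = -11.2 + 0.0 + 0.0 = -11.2


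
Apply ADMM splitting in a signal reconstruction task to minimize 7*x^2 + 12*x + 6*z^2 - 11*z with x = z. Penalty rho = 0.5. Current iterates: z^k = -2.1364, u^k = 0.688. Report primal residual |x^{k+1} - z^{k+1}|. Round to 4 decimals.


ADMM iteration with rho = 0.5, z^k = -2.1364, u^k = 0.688
Step 1: x-update.
Minimize 7*x^2 + 12*x + (0.5/2)*(x + 2.1364 + 0.688)^2
FOC: (2*7 + 0.5)*x = -12 + 0.5*(-2.1364 - 0.688)
x^{k+1} = -0.925
Step 2: z-update.
Minimize 6*z^2 - 11*z + (0.5/2)*(-0.925 - z + 0.688)^2
FOC: (2*6 + 0.5)*z = 11 + 0.5*(-0.925 + 0.688)
z^{k+1} = 0.8705
Step 3: u-update.
u^{k+1} = 0.688 - 0.925 - 0.8705 = -1.1075
Step 4: Primal residual = |-0.925 - 0.8705| = 1.7955


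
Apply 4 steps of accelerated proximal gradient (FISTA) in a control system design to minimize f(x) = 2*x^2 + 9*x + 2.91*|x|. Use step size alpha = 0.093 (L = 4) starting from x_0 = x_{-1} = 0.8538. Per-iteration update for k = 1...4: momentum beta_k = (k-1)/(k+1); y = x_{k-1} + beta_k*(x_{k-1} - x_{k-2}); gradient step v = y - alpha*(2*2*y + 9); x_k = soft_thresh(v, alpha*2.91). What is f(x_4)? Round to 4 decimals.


FISTA on f(x) = 2*x^2 + 9*x + 2.91*|x|
L = 4, alpha = 0.093
Iteration 1: beta = 0.0, y = 0.8538 + 0.0*(0.8538 - 0.8538) = 0.8538
  grad(y) = 12.4152, v = y - alpha*grad = -0.3008
  prox(v) = soft_thresh(-0.3008, 0.2706) = -0.0302
Iteration 2: beta = 0.3333, y = -0.0302 + 0.3333*(-0.0302 - 0.8538) = -0.3248
  grad(y) = 7.7006, v = y - alpha*grad = -1.041
  prox(v) = soft_thresh(-1.041, 0.2706) = -0.7704
Iteration 3: beta = 0.5, y = -0.7704 + 0.5*(-0.7704 + 0.0302) = -1.1405
  grad(y) = 4.4381, v = y - alpha*grad = -1.5532
  prox(v) = soft_thresh(-1.5532, 0.2706) = -1.2826
Iteration 4: beta = 0.6, y = -1.2826 + 0.6*(-1.2826 + 0.7704) = -1.5899
  grad(y) = 2.6404, v = y - alpha*grad = -1.8355
  prox(v) = soft_thresh(-1.8355, 0.2706) = -1.5648
f(x_4) = 2*(-1.5648)^2 + 9*(-1.5648) + 2.91*|-1.5648| = -4.6324


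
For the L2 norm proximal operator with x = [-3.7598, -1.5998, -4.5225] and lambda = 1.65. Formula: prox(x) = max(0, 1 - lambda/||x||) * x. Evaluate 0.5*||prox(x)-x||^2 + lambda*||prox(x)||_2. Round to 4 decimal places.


Step 1: Compute ||x||.
||x|| = 6.095
Step 2: Compute scaling factor.
scale = max(0, 1 - 1.65/6.095) = 0.7293
Step 3: prox(x) = [-2.742, -1.1667, -3.2982]
||prox(x)|| = 4.445
Step 4: Proximal objective.
0.5*||prox-x||^2 = 1.3613
lambda*||prox|| = 7.3343
Total = 8.6954


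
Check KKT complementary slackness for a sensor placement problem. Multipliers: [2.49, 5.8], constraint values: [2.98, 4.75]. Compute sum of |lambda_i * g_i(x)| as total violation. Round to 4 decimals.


KKT complementary slackness check:
lambda_1 * g_1 = 2.49 * 2.98 = 7.4202
lambda_2 * g_2 = 5.8 * 4.75 = 27.55
Total violation = 7.4202 + 27.55 = 34.9702


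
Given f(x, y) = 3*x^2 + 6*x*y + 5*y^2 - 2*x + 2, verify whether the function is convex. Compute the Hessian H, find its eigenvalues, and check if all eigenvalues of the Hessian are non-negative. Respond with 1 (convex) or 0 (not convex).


The Hessian of f(x,y) = 3*x^2 + 6*x*y + 5*y^2 - 2*x + 2 is:
H = [[6, 6], [6, 10]]
Trace = 6 + 10 = 16
Determinant = 6*10 - (6)^2 = 24
Discriminant = (16)^2 - 4*24 = 160.0
Eigenvalues: lambda_1 = 1.6754, lambda_2 = 14.3246
The function is convex.

1


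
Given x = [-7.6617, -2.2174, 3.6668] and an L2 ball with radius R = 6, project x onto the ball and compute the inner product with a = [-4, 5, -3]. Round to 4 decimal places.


Step 1: Compute ||x|| (intermediates to 6 decimals).
||x|| = sqrt((-7.6617)^2 + (-2.2174)^2 + 3.6668^2) = 8.778606
Step 2: Project.
Since ||x|| > R, scale = R/||x|| = 6/8.778606 = 0.68348, proj(x) = scale * x
proj(x) = [-5.236619, -1.515549, 2.506184]
Step 3: Dot product.
a^T * proj(x) = -4*(-5.236619) + 5*(-1.515549) - 3*2.506184 = 5.8502


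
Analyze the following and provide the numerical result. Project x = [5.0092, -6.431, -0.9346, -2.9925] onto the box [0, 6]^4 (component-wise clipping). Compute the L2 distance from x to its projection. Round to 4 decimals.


Project each component onto [0, 6].
clip(5.0092) = 5.0092, clip(-6.431) = 0.0, clip(-0.9346) = 0.0, clip(-2.9925) = 0.0
Projection = [5.0092, 0.0, 0.0, 0.0]
Squared diffs: [0.0, 41.3578, 0.8735, 8.9551]
Distance = sqrt(51.1864) = 7.1545


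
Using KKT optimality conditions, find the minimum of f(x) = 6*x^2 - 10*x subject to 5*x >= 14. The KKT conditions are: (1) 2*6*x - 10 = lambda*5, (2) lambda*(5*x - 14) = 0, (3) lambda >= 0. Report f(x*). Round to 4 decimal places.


Step 1: Try lambda = 0 (constraint inactive).
x_unc = 10/(2*6) = 0.8333
Check: 5*0.8333 = 4.1665 < 14 -- violated!
Step 2: Constraint must be active: 5*x = 14
x* = 14/5 = 2.8
lambda = (2*6*2.8 - 10)/5 = 4.72
Step 3: Compute optimal value.
f(x*) = 6*2.8^2 - 10*2.8 = 19.04


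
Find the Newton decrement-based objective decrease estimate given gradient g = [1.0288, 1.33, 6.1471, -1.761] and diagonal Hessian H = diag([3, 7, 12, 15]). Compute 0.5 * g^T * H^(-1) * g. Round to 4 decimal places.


Step 1: H is diagonal, so H^(-1) * g = [0.3429, 0.19, 0.5123, -0.1174].
Step 2: g^T H^(-1) g = sum_i g_i^2 / H_ii
  = (1.0288)^2/3 + (1.33)^2/7 + (6.1471)^2/12 + (-1.761)^2/15
  = 0.3528 + 0.2527 + 3.1489 + 0.2067 = 3.9612
Step 3: Objective decrease = 0.5 * g^T H^(-1) g = 1.9806


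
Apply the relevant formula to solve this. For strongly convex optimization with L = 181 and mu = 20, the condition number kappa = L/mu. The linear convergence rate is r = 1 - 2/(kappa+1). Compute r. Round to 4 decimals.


Step 1: Compute the condition number.
kappa = L/mu = 181/20 = 9.05
Step 2: Compute the convergence rate.
r = 1 - 2/(kappa + 1) = 1 - 2*mu/(L + mu) = (L - mu)/(L + mu) = 161/201 = 0.801


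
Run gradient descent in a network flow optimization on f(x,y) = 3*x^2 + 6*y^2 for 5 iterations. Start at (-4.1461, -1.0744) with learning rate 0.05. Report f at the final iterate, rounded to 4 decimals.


Gradient descent on f(x,y) = 3*x^2 + 6*y^2.
Starting point: (-4.1461, -1.0744), alpha = 0.05
Step 1: grad_x = 2*3*-4.1461 = -24.8766, grad_y = 2*6*-1.0744 = -12.8928
  x_1 = -4.1461 - 0.05*-24.8766 = -2.9023
  y_1 = -1.0744 - 0.05*-12.8928 = -0.4298
Step 2: grad_x = 2*3*-2.9023 = -17.4136, grad_y = 2*6*-0.4298 = -5.1571
  x_2 = -2.9023 - 0.05*-17.4136 = -2.0316
  y_2 = -0.4298 - 0.05*-5.1571 = -0.1719
Step 3: grad_x = 2*3*-2.0316 = -12.1895, grad_y = 2*6*-0.1719 = -2.0628
  x_3 = -2.0316 - 0.05*-12.1895 = -1.4221
  y_3 = -0.1719 - 0.05*-2.0628 = -0.0688
Step 4: grad_x = 2*3*-1.4221 = -8.5327, grad_y = 2*6*-0.0688 = -0.8251
  x_4 = -1.4221 - 0.05*-8.5327 = -0.9955
  y_4 = -0.0688 - 0.05*-0.8251 = -0.0275
Step 5: grad_x = 2*3*-0.9955 = -5.9729, grad_y = 2*6*-0.0275 = -0.3301
  x_5 = -0.9955 - 0.05*-5.9729 = -0.6968
  y_5 = -0.0275 - 0.05*-0.3301 = -0.011
f(-0.6968, -0.011) = 3*(-0.6968)^2 + 6*(-0.011)^2 = 1.4575


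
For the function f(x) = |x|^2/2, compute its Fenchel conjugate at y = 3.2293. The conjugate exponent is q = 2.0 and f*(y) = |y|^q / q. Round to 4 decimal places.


The conjugate exponent q satisfies 1/p + 1/q = 1.
p = 2, so q = 2/(2 - 1) = 2.0
|y|^q = 3.2293^2.0 = 10.4284
f*(3.2293) = 10.4284 / 2.0 = 5.2142


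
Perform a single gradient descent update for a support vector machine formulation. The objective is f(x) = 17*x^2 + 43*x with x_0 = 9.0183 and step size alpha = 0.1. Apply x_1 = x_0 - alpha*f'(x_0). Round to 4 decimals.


We compute the gradient at x_0 and apply the update.
f'(x) = 34*x + 43
f'(9.0183) = 34*9.0183 + 43 = 349.6222
x_1 = 9.0183 - 0.1*349.6222 = -25.9439


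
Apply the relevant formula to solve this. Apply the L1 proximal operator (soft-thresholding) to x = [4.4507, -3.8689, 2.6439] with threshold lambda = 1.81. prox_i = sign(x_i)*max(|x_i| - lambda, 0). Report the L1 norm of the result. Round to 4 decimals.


Soft-thresholding with lambda = 1.81:
prox(4.4507) = sign(4.4507)*max(|4.4507| - 1.81, 0) = 2.6407
prox(-3.8689) = sign(-3.8689)*max(|-3.8689| - 1.81, 0) = -2.0589
prox(2.6439) = sign(2.6439)*max(|2.6439| - 1.81, 0) = 0.8339
prox(x) = [2.6407, -2.0589, 0.8339]
||prox(x)||_1 = 2.6407 + 2.0589 + 0.8339 = 5.5335


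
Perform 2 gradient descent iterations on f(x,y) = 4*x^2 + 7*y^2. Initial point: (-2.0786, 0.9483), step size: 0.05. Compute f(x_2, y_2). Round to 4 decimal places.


Gradient descent on f(x,y) = 4*x^2 + 7*y^2.
Starting point: (-2.0786, 0.9483), alpha = 0.05
Step 1: grad_x = 2*4*-2.0786 = -16.6288, grad_y = 2*7*0.9483 = 13.2762
  x_1 = -2.0786 - 0.05*-16.6288 = -1.2472
  y_1 = 0.9483 - 0.05*13.2762 = 0.2845
Step 2: grad_x = 2*4*-1.2472 = -9.9773, grad_y = 2*7*0.2845 = 3.9829
  x_2 = -1.2472 - 0.05*-9.9773 = -0.7483
  y_2 = 0.2845 - 0.05*3.9829 = 0.0853
f(-0.7483, 0.0853) = 4*(-0.7483)^2 + 7*0.0853^2 = 2.2908


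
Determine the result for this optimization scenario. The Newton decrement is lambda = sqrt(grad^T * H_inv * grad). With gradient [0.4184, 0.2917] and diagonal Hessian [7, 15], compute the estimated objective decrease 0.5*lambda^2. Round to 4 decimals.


Step 1: H is diagonal, so H^(-1) * g = [0.0598, 0.0194].
Step 2: g^T H^(-1) g = sum_i g_i^2 / H_ii
  = (0.4184)^2/7 + (0.2917)^2/15
  = 0.025 + 0.0057 = 0.0307
Step 3: Objective decrease = 0.5 * g^T H^(-1) g = 0.0153


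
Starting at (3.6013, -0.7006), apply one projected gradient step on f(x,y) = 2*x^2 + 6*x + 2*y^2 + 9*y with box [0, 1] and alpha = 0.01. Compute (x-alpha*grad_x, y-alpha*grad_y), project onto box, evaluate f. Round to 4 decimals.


Step 1: Compute gradient at (3.6013, -0.7006).
grad_x = 2*2*3.6013 + 6 = 20.4052
grad_y = 2*2*-0.7006 + 9 = 6.1976
Step 2: Gradient step.
x_raw = 3.6013 - 0.01*20.4052 = 3.3972
y_raw = -0.7006 - 0.01*6.1976 = -0.7626
Step 3: Project onto [0, 1].
x_proj = clip(3.3972) = 1.0
y_proj = clip(-0.7626) = 0.0
Step 4: Evaluate f.
f(1.0, 0.0) = 8.0


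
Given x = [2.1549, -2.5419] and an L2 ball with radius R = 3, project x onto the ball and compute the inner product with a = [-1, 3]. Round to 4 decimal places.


Step 1: Compute ||x|| (intermediates to 6 decimals).
||x|| = sqrt(2.1549^2 + (-2.5419)^2) = 3.332394
Step 2: Project.
Since ||x|| > R, scale = R/||x|| = 3/3.332394 = 0.900254, proj(x) = scale * x
proj(x) = [1.939957, -2.288356]
Step 3: Dot product.
a^T * proj(x) = -1*1.939957 + 3*(-2.288356) = -8.805


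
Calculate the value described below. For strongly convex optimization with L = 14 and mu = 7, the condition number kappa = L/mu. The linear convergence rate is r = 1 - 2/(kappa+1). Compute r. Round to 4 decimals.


Step 1: Compute the condition number.
kappa = L/mu = 14/7 = 2.0
Step 2: Compute the convergence rate.
r = 1 - 2/(kappa + 1) = 1 - 2*mu/(L + mu) = (L - mu)/(L + mu) = 7/21 = 0.3333


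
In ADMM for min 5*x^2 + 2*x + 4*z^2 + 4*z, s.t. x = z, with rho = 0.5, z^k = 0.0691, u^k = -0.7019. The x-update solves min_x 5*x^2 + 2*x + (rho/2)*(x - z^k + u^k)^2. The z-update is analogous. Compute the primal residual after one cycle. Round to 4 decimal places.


ADMM iteration with rho = 0.5, z^k = 0.0691, u^k = -0.7019
Step 1: x-update.
Minimize 5*x^2 + 2*x + (0.5/2)*(x - 0.0691 - 0.7019)^2
FOC: (2*5 + 0.5)*x = -2 + 0.5*(0.0691 + 0.7019)
x^{k+1} = -0.1538
Step 2: z-update.
Minimize 4*z^2 + 4*z + (0.5/2)*(-0.1538 - z - 0.7019)^2
FOC: (2*4 + 0.5)*z = -4 + 0.5*(-0.1538 - 0.7019)
z^{k+1} = -0.5209
Step 3: u-update.
u^{k+1} = -0.7019 - 0.1538 + 0.5209 = -0.3347
Step 4: Primal residual = |-0.1538 + 0.5209| = 0.3672


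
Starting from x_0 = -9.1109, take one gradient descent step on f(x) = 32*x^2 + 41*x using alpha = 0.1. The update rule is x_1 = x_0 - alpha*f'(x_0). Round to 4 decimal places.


We compute the gradient at x_0 and apply the update.
f'(x) = 64*x + 41
f'(-9.1109) = 64*-9.1109 + 41 = -542.0976
x_1 = -9.1109 - 0.1*-542.0976 = 45.0989


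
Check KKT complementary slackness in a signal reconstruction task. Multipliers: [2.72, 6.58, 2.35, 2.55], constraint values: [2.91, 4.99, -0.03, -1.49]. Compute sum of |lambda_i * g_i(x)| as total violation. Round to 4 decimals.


KKT complementary slackness check:
lambda_1 * g_1 = 2.72 * 2.91 = 7.9152
lambda_2 * g_2 = 6.58 * 4.99 = 32.8342
lambda_3 * g_3 = 2.35 * -0.03 = -0.0705
lambda_4 * g_4 = 2.55 * -1.49 = -3.7995
Total violation = 7.9152 + 32.8342 + 0.0705 + 3.7995 = 44.6194
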